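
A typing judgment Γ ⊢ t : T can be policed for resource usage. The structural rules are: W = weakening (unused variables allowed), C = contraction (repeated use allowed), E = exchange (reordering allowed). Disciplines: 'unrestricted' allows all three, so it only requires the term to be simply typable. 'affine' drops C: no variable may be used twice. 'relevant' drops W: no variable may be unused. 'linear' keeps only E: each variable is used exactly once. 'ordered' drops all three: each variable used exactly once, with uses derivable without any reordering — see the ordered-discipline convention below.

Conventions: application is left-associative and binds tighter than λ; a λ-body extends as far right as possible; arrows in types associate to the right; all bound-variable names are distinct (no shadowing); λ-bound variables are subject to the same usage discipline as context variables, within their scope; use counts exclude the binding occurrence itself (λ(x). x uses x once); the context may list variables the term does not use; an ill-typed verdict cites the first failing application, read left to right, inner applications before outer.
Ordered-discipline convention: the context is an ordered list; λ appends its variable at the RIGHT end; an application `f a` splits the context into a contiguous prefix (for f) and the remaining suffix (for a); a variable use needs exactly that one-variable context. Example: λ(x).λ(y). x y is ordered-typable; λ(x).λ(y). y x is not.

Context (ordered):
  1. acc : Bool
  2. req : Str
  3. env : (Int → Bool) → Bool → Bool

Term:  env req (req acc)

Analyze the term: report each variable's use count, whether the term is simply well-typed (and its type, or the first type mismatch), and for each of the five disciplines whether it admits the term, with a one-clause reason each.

counts: acc ×1; req ×2; env ×1
use order (left to right): env, req, req, acc
typing: ill-typed: an application expects Int → Bool but receives Str
ordered ✗ (the type mismatch rejects it)
linear ✗ (not simply typable)
affine ✗ (fails simple typing)
relevant ✗ (a type mismatch blocks all five)
unrestricted ✗ (the type mismatch rejects it)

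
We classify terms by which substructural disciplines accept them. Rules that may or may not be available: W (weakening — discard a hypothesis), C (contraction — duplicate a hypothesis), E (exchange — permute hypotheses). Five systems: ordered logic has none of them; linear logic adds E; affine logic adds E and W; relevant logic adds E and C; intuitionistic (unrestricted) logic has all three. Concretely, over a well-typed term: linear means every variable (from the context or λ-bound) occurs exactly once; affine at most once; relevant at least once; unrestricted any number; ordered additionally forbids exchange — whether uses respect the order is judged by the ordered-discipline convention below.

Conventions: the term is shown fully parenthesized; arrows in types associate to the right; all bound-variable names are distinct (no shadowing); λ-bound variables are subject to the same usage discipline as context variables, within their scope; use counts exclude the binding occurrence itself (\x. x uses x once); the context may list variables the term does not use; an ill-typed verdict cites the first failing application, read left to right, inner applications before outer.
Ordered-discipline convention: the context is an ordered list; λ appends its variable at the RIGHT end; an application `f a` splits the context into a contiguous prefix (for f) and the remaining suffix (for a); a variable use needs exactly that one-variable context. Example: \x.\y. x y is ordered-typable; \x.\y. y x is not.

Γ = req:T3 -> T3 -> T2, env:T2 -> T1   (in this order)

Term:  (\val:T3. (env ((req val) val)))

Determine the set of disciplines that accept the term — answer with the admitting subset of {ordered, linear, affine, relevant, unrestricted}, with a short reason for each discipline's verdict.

admitting disciplines: relevant, unrestricted
counts: req=1; env=1; val (bound)=2
use order (left to right): env, req, val, val
typing: the term checks, with type T3 -> T1
ordered ✗ (needs contraction — val ×2)
linear ✗ (needs contraction — val ×2)
affine ✗ (needs contraction — val ×2)
relevant ✓ (at least one use each (req, env, val))
unrestricted ✓ (well-typed at T3 -> T1; no restrictions here)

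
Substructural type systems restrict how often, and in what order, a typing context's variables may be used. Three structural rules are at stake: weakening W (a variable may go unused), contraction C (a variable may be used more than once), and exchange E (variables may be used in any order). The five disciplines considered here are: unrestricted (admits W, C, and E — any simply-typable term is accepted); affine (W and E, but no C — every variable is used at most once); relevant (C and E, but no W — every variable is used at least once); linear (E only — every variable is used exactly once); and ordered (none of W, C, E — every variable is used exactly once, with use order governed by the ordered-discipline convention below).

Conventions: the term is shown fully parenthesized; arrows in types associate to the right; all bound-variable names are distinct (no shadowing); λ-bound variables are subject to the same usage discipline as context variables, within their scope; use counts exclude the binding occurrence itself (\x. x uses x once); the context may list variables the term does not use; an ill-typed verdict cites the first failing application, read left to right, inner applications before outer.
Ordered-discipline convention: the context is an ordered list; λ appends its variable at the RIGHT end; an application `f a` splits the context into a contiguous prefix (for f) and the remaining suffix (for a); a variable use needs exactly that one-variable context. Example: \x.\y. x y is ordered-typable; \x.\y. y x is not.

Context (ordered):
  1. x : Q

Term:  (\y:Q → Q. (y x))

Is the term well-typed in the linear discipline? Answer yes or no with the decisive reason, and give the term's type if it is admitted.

yes — x, y: one use apiece; term : (Q → Q) → Q
usage: x: 1×, y (bound): 1×
use order (left to right): y, x
typing: the term checks, with type (Q → Q) → Q
all disciplines: ordered ✗; linear ✓; affine ✓; relevant ✓; unrestricted ✓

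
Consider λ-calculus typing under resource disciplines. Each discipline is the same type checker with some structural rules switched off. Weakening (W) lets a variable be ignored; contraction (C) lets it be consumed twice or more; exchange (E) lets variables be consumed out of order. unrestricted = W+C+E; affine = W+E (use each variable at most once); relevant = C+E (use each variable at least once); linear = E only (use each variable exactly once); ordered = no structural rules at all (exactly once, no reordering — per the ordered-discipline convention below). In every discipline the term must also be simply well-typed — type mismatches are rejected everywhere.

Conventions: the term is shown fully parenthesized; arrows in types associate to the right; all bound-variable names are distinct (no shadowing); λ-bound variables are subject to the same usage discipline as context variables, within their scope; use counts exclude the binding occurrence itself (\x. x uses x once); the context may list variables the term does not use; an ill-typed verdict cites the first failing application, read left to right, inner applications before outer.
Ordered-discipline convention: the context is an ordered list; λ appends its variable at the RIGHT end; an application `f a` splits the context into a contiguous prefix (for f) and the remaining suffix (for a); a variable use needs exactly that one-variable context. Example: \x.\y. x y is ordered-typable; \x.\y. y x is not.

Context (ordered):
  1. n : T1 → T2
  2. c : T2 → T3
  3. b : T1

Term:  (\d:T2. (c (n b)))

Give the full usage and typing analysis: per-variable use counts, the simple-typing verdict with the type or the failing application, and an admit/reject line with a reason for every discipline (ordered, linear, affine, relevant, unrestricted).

counts: n: 1×; c: 1×; b: 1×; d (λ-bound): 0×
order of uses: c, n, b
typing: well-typed at T2 → T3
ordered: ✗ — d left unused
linear: ✗ — d left unused
affine: ✓ — no duplicate uses among n, c, b, d
relevant: ✗ — d left unused
unrestricted: ✓ — well-typed at T2 → T3; no restrictions here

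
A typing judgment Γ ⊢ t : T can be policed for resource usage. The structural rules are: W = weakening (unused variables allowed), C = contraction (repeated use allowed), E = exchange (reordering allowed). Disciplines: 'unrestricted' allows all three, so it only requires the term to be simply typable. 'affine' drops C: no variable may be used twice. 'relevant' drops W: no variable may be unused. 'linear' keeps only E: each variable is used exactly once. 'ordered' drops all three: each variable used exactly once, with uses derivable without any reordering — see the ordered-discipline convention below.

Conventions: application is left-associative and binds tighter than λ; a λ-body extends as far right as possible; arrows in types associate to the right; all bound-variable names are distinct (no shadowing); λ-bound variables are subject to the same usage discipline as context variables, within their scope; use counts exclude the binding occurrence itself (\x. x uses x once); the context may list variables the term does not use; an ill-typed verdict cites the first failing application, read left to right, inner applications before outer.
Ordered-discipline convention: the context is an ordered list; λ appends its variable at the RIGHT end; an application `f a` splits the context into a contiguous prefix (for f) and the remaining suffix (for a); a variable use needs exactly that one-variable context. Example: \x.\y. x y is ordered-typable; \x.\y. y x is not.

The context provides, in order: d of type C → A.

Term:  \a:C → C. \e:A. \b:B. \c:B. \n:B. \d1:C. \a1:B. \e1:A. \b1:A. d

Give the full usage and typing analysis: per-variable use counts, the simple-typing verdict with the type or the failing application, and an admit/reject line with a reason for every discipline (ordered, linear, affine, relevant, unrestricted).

counts: d=1; a [bound]=0; e [bound]=0; b [bound]=0; c [bound]=0; n [bound]=0; d1 [bound]=0; a1 [bound]=0; e1 [bound]=0; b1 [bound]=0
left-to-right use order: d
typing: well-typed at (C → C) → A → B → B → B → C → B → A → A → C → A
ordered: ✗, a, e, b, c, n, d1, a1, e1, b1 never used (weakening)
linear: ✗, a, e, b, c, n, d1, a1, e1, b1 never used (weakening)
affine: ✓, no duplicate uses among d, a, e, b, c, n, d1, a1, e1, b1
relevant: ✗, a, e, b, c, n, d1, a1, e1, b1 never used (weakening)
unrestricted: ✓, well-typed at (C → C) → A → B → B → B → C → B → A → A → C → A; no restrictions here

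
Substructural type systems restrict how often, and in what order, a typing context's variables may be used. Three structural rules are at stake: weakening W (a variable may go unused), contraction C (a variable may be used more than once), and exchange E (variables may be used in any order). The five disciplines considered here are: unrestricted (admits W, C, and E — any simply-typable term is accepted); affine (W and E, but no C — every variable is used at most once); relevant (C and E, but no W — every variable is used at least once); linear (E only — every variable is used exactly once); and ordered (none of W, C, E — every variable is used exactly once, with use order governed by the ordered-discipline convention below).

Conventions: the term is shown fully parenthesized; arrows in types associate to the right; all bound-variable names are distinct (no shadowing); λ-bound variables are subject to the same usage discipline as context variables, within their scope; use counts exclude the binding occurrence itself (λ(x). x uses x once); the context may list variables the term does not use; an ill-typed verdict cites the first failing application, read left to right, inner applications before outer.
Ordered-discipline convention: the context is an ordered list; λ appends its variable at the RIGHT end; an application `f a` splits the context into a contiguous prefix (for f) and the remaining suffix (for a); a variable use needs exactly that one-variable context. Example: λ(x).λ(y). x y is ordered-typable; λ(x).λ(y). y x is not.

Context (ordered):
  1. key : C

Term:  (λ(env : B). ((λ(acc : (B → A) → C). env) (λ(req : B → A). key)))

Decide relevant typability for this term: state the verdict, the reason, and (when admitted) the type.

no — unused: acc, req — weakening required
usage: key=1; env (bound)=1; acc (bound)=0; req (bound)=0
use order (left to right): env, key
typing: well-typed — term : B → B
all disciplines: ordered ✗ | linear ✗ | affine ✓ | relevant ✗ | unrestricted ✓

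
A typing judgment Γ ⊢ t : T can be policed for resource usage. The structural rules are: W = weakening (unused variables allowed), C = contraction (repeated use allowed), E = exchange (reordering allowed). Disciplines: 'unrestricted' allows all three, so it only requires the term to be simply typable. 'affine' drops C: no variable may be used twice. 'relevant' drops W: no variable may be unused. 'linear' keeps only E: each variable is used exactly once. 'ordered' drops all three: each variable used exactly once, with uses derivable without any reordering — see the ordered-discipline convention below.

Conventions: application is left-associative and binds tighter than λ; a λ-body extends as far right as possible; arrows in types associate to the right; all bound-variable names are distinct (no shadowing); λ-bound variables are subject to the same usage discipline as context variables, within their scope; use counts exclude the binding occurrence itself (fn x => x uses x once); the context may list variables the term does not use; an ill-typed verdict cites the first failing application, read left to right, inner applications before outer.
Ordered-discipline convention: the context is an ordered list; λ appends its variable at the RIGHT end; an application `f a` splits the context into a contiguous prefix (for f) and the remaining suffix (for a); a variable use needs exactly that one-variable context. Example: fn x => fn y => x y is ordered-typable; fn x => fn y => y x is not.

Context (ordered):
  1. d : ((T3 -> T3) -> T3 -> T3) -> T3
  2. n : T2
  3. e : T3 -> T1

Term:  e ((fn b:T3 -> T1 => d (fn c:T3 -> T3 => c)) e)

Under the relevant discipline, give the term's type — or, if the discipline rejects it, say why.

not well-typed under relevant — needs weakening: n, b unused
usage: d=1, n=0, e=2, b (λ-bound)=0, c (λ-bound)=1
uses in reading order: e, d, c, e
typing: well-typed at T1
summary: ordered ✗ · linear ✗ · affine ✗ · relevant ✗ · unrestricted ✓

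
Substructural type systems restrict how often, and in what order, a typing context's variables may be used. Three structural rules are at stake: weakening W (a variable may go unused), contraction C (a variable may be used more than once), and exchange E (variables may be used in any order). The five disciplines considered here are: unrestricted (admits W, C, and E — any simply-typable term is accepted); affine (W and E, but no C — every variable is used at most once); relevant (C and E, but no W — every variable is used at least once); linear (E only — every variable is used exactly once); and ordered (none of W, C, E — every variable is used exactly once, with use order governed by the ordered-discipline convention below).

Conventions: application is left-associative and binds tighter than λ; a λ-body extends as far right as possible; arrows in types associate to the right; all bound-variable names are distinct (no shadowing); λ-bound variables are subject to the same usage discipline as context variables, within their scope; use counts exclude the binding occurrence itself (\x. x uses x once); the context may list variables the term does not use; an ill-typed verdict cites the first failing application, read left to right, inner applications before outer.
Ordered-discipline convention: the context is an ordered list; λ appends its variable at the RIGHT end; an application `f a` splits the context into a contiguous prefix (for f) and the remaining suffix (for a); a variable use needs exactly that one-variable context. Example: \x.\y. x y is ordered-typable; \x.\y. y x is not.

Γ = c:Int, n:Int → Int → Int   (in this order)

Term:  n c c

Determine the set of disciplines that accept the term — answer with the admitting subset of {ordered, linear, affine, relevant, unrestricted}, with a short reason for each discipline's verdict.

admitting disciplines: relevant, unrestricted
variable uses: c ×2, n ×1
left-to-right use order: n, c, c
typing: the term checks, with type Int
ordered: ✗, c ×2 used more than once (contraction)
linear: ✗, c ×2 used more than once (contraction)
affine: ✗, c ×2 used more than once (contraction)
relevant: ✓, at least one use each (c, n)
unrestricted: ✓, simply typable at Int; W, C, E all held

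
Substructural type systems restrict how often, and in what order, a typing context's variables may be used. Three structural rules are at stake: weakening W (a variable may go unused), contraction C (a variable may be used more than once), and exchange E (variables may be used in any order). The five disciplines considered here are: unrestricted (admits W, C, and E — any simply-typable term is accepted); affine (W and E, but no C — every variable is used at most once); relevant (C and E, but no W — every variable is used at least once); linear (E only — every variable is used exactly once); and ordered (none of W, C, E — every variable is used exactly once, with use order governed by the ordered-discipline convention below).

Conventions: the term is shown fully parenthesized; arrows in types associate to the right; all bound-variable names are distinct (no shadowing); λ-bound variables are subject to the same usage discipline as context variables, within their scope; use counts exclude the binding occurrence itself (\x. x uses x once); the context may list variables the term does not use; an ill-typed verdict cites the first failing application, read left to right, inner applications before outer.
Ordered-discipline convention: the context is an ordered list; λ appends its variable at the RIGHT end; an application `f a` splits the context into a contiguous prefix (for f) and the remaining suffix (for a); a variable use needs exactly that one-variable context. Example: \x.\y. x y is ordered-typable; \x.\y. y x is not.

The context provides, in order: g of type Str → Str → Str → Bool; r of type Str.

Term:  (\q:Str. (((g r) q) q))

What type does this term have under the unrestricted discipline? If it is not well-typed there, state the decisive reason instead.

term : Str → Bool
variable uses: g: 1, r: 1, q [bound]: 2
uses in reading order: g, r, q, q
typing: well-typed at Str → Bool
across the five disciplines: ordered ✗; linear ✗; affine ✗; relevant ✓; unrestricted ✓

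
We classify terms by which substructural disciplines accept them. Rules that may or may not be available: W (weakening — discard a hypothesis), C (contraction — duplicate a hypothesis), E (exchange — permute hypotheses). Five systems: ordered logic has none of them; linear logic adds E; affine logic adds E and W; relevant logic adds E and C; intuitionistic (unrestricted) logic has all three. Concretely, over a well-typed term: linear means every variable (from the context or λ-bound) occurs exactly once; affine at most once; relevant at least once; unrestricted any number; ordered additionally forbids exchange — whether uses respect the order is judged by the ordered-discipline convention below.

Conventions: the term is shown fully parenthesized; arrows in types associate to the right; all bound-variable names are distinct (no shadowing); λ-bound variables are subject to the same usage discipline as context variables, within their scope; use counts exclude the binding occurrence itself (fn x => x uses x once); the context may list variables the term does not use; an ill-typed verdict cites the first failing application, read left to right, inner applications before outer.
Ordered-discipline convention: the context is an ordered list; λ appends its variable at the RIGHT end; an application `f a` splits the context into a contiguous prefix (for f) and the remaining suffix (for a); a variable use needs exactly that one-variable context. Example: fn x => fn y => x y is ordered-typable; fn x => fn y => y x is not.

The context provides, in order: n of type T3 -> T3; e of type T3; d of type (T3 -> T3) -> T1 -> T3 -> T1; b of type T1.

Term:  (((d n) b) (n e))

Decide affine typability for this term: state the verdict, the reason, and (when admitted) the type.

no — needs contraction — n ×2
counts: n ×2; e ×1; d ×1; b ×1
left-to-right use order: d, n, b, n, e
typing: well-typed at T1
across the five disciplines: ordered ✗; linear ✗; affine ✗; relevant ✓; unrestricted ✓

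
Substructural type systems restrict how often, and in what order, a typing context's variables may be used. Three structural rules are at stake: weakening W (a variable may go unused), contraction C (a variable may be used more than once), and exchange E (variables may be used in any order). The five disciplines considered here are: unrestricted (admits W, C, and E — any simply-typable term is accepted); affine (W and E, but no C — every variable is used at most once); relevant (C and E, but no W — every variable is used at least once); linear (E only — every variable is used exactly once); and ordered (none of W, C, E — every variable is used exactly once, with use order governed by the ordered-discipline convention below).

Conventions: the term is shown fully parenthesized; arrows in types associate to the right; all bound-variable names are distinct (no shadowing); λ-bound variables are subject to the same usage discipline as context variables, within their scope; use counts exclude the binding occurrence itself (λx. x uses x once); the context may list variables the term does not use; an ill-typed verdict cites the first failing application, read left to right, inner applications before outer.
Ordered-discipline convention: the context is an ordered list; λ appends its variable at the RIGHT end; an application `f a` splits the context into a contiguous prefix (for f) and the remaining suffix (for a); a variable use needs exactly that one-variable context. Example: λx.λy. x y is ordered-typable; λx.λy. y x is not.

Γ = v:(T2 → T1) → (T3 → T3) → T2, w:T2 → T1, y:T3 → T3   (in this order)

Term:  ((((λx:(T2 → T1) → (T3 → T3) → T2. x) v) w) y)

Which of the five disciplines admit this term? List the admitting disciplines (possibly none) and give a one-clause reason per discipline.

accepted by: ordered, linear, affine, relevant, unrestricted
use counts: v=1; w=1; y=1; x (λ-bound)=1
order of uses: x, v, w, y
typing: well-typed at T2
ordered: ✓, one use each (v, w, y, x); ordered split holds
linear: ✓, exactly-once usage across v, w, y, x
affine: ✓, none of v, w, y, x used more than once
relevant: ✓, none of v, w, y, x goes unused
unrestricted: ✓, type-checks (T2) and nothing is barred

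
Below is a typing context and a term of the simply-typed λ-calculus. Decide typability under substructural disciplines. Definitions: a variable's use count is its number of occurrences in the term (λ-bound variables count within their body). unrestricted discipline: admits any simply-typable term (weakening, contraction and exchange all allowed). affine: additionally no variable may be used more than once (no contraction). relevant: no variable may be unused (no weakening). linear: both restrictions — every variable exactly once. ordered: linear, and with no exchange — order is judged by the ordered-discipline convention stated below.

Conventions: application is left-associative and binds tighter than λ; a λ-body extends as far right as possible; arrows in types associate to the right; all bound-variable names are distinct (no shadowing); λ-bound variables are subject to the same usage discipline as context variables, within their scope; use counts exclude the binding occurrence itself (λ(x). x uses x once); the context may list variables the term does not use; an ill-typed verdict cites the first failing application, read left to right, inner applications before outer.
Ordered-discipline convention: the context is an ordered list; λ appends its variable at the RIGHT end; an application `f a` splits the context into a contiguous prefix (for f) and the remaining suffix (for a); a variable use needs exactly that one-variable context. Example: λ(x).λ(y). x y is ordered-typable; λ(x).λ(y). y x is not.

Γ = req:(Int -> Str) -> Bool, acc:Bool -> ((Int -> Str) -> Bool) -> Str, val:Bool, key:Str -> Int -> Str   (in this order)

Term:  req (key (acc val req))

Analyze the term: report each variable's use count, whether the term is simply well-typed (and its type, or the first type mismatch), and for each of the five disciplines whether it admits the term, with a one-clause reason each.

variable uses: req: 2; acc: 1; val: 1; key: 1
use order (left to right): req, key, acc, val, req
typing: the term checks, with type Bool
ordered ✗ (repeated use of req ×2)
linear ✗ (repeated use of req ×2)
affine ✗ (repeated use of req ×2)
relevant ✓ (req, acc, val, key: all used, weakening unneeded)
unrestricted ✓ (well-typed at Bool; no restrictions here)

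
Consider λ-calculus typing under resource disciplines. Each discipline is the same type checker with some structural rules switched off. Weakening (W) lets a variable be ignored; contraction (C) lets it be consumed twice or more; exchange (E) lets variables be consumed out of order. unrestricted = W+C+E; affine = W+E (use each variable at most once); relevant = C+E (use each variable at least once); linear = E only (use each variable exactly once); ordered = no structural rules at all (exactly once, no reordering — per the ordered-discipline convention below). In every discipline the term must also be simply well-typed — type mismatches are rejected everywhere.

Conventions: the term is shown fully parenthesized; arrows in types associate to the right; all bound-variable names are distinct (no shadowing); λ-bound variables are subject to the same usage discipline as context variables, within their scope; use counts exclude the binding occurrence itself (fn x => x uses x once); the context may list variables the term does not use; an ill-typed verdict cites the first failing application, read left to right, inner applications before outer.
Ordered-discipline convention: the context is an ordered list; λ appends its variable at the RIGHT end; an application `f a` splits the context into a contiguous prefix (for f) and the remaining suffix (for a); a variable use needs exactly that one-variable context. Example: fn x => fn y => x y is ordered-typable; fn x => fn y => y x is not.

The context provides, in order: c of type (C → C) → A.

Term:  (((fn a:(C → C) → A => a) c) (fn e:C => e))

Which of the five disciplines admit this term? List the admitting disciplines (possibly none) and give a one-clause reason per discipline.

admitting disciplines: ordered, linear, affine, relevant, unrestricted
counts: c ×1, a (λ-bound) ×1, e (λ-bound) ×1
uses in reading order: a, c, e
typing: well-typed at A
ordered: ✓ — single-use (c, a, e), ordered derivation ok
linear: ✓ — exactly-once usage across c, a, e
affine: ✓ — no duplicate uses among c, a, e
relevant: ✓ — none of c, a, e goes unused
unrestricted: ✓ — type-checks (A) and nothing is barred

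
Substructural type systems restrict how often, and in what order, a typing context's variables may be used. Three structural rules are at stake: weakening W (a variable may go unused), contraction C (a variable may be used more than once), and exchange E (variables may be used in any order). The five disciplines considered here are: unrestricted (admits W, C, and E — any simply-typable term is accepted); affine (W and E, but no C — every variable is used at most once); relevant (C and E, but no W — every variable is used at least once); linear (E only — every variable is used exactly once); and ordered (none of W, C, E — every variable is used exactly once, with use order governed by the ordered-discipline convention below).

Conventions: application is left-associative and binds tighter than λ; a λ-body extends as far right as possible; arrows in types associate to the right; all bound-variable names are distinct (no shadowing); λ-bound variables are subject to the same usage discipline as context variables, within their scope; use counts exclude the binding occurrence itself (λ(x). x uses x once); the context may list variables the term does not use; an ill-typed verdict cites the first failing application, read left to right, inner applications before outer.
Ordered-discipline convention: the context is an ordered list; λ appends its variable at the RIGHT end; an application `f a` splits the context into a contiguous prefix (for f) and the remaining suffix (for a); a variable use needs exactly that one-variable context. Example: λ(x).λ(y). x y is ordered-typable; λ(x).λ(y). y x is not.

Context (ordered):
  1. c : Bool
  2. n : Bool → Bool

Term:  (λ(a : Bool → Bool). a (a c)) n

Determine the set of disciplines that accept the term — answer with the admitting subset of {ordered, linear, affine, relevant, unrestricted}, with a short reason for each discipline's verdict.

admitting disciplines: relevant, unrestricted
usage: c: 1×; n: 1×; a [bound]: 2×
use order (left to right): a, a, c, n
typing: well-typed — term : Bool
ordered: ✗, repeated use of a ×2
linear: ✗, repeated use of a ×2
affine: ✗, repeated use of a ×2
relevant: ✓, c, n, a: all used, weakening unneeded
unrestricted: ✓, type-checks (Bool) and nothing is barred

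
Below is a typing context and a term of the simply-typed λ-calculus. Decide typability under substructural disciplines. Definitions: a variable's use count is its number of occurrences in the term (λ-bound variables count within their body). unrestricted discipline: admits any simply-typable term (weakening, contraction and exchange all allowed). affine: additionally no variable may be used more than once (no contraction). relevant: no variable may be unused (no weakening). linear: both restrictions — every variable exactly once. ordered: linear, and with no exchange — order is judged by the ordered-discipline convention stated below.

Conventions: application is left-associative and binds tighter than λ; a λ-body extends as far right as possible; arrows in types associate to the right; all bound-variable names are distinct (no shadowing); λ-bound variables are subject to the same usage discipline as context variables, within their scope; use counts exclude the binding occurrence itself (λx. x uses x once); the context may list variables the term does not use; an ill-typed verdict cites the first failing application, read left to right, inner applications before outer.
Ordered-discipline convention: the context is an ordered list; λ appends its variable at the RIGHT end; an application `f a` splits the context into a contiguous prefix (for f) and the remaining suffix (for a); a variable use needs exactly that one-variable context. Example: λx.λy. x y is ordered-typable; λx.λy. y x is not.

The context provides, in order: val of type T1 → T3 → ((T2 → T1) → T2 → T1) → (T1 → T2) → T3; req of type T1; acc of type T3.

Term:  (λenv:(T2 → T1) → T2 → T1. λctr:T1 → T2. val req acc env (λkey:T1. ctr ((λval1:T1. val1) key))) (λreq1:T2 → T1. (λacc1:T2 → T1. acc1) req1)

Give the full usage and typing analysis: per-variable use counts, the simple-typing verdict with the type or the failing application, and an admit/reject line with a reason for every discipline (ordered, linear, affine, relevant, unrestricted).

counts: val: 1; req: 1; acc: 1; env (λ-bound): 1; ctr (λ-bound): 1; key (λ-bound): 1; val1 (λ-bound): 1; req1 (λ-bound): 1; acc1 (λ-bound): 1
uses in reading order: val, req, acc, env, ctr, val1, key, acc1, req1
typing: the term checks, with type (T1 → T2) → T3
ordered ✓ (one use each (val, req, acc, env, ctr, key, val1, req1, acc1); ordered split holds)
linear ✓ (each of val, req, acc, env, ctr, key, val1, req1, acc1 used exactly once)
affine ✓ (no duplicate uses among val, req, acc, env, ctr, key, val1, req1, acc1)
relevant ✓ (every one of val, req, acc, env, ctr, key, val1, req1, acc1 appears)
unrestricted ✓ (simply typable at (T1 → T2) → T3; W, C, E all held)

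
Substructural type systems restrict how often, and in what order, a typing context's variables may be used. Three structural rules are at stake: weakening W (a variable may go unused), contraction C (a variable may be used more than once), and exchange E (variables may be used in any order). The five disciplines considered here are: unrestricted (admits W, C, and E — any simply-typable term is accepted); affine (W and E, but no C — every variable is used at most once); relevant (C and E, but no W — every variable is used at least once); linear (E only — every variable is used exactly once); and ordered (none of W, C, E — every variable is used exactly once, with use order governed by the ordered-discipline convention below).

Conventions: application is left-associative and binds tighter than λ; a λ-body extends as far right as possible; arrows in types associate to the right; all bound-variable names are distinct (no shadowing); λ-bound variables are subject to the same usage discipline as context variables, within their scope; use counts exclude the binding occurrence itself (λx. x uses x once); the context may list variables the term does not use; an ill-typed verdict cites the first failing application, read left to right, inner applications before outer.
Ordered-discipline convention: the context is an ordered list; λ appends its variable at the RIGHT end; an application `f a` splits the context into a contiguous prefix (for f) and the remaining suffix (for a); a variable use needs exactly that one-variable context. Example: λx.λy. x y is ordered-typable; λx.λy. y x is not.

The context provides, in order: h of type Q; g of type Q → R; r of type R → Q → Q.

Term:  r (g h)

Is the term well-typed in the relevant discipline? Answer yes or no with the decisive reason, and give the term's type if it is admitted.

yes — none of h, g, r goes unused; term : Q → Q
variable uses: h ×1; g ×1; r ×1
use order (left to right): r, g, h
typing: ✓ — Q → Q
per-discipline verdicts: ordered ✗ | linear ✓ | affine ✓ | relevant ✓ | unrestricted ✓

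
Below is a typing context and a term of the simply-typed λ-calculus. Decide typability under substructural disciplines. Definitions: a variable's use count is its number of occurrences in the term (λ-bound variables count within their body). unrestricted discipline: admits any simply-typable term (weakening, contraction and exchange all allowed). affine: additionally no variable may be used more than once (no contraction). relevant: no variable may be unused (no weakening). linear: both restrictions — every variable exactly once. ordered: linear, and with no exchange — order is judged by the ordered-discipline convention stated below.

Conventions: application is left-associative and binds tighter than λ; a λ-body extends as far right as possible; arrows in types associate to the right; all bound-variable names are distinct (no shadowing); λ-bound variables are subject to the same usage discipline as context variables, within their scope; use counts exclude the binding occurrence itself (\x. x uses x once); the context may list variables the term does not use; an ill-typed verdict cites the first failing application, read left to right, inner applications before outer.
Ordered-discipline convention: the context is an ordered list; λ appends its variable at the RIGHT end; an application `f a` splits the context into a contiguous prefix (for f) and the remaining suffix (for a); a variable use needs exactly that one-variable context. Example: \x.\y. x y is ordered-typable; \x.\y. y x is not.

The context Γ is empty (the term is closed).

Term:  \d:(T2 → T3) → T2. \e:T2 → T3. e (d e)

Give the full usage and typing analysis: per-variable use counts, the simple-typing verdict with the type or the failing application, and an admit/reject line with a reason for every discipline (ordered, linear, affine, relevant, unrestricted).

variable uses: d (λ-bound): 1, e (λ-bound): 2
order of uses: e, d, e
typing: well-typed at ((T2 → T3) → T2) → (T2 → T3) → T3
ordered: ✗ — uses contraction: e ×2
linear: ✗ — uses contraction: e ×2
affine: ✗ — uses contraction: e ×2
relevant: ✓ — at least one use each (d, e)
unrestricted: ✓ — simply typable at ((T2 → T3) → T2) → (T2 → T3) → T3; W, C, E all held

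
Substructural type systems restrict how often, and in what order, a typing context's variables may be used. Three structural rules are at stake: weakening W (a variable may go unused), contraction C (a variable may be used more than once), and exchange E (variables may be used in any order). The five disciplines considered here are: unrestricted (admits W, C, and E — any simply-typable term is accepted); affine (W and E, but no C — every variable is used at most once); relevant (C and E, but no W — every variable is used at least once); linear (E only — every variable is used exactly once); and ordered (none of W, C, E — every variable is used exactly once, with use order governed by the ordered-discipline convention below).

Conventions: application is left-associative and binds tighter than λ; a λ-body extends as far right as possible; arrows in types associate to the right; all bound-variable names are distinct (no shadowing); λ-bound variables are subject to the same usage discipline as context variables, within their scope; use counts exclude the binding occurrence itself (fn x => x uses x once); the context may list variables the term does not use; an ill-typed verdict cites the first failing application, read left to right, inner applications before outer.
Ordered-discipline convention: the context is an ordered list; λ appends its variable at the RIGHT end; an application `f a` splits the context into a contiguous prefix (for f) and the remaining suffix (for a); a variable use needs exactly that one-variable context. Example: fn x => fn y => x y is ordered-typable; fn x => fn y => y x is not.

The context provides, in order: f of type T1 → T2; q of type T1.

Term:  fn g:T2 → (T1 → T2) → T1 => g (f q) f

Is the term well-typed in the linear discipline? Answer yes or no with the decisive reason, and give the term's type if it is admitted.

no — needs contraction — f ×2
variable uses: f: 2, q: 1, g (bound): 1
order of uses: g, f, q, f
typing: well-typed at (T2 → (T1 → T2) → T1) → T1
summary: ordered ✗ · linear ✗ · affine ✗ · relevant ✓ · unrestricted ✓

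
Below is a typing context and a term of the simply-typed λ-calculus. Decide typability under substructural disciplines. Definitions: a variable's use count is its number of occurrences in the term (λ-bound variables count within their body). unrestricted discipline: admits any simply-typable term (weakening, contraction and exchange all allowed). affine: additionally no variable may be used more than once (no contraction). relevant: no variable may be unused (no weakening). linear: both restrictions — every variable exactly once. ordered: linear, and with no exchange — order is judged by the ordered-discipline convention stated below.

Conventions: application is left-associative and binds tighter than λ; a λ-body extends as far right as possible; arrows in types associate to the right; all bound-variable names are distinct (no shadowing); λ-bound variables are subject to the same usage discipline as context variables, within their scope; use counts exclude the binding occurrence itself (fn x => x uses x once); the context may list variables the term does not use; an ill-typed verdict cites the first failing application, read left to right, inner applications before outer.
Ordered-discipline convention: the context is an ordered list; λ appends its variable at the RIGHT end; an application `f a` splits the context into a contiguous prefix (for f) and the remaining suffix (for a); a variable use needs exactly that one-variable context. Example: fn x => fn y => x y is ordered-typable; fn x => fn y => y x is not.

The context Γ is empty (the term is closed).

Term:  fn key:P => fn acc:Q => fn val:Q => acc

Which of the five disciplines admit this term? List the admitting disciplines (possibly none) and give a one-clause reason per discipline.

admitted by: affine, unrestricted
use counts: key (bound) ×0, acc (bound) ×1, val (bound) ×0
order of uses: acc
typing: ✓ — P → Q → Q → Q
ordered: ✗ — unused: key, val — weakening required
linear: ✗ — unused: key, val — weakening required
affine: ✓ — no duplicate uses among key, acc, val
relevant: ✗ — unused: key, val — weakening required
unrestricted: ✓ — typability at P → Q → Q → Q is all that's needed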